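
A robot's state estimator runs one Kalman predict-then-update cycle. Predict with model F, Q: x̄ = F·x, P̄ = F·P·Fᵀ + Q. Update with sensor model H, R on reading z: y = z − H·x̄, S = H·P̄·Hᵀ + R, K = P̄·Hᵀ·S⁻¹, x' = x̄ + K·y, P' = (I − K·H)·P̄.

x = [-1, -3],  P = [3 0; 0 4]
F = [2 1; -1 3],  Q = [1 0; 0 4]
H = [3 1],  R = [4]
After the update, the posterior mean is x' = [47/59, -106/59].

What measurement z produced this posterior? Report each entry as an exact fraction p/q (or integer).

z = [1]

x̄ = F·x = [-5, -8]
P̄ = F·P·Fᵀ + Q = [17 6; 6 43]
S = H·P̄·Hᵀ + R = [236]
K = P̄·Hᵀ·S⁻¹ = [57/236; 61/236]
x' − x̄ = [342/59, 366/59] = K·y
y = (KᵀK)⁻¹·Kᵀ·(x' − x̄) = [24]
z = y + H·x̄ = [24] + [-23] = [1]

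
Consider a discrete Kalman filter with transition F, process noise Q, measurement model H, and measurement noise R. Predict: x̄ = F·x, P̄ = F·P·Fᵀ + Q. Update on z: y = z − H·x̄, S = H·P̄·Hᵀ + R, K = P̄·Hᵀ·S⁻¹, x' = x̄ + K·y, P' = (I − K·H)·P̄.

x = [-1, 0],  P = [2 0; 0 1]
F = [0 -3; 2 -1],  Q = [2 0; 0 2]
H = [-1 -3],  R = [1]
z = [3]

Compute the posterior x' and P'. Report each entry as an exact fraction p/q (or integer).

x̄ = F·x = [0, -2]
P̄ = F·P·Fᵀ + Q = [11 3; 3 11]
y = z − H·x̄ = [-3]
S = H·P̄·Hᵀ + R = [129]
K = P̄·Hᵀ·S⁻¹ = [-20/129; -12/43]
x' = x̄ + K·y = [20/43, -50/43]
P' = (I − K·H)·P̄ = [1019/129 -111/43; -111/43 41/43]

x' = [20/43, -50/43]
P' = [1019/129 -111/43; -111/43 41/43]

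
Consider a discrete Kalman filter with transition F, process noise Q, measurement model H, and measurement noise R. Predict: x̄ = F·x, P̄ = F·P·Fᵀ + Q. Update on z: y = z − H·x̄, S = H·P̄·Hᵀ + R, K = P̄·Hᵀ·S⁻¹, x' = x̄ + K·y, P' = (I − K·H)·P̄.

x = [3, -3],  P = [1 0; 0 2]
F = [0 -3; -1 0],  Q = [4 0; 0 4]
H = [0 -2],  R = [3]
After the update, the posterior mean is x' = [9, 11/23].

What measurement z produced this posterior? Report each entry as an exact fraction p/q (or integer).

x̄ = F·x = [9, -3]
P̄ = F·P·Fᵀ + Q = [22 0; 0 5]
S = H·P̄·Hᵀ + R = [23]
K = P̄·Hᵀ·S⁻¹ = [0; -10/23]
x' − x̄ = [0, 80/23] = K·y
y = (KᵀK)⁻¹·Kᵀ·(x' − x̄) = [-8]
z = y + H·x̄ = [-8] + [6] = [-2]

z = [-2]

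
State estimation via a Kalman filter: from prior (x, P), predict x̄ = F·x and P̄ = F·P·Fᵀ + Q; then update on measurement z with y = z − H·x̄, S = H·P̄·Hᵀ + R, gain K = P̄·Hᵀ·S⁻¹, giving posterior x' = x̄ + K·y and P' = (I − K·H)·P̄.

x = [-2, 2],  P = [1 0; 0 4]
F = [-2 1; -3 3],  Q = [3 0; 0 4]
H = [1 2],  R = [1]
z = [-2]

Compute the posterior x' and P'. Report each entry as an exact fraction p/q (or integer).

x̄ = F·x = [6, 12]
P̄ = F·P·Fᵀ + Q = [11 18; 18 49]
y = z − H·x̄ = [-32]
S = H·P̄·Hᵀ + R = [280]
K = P̄·Hᵀ·S⁻¹ = [47/280; 29/70]
x' = x̄ + K·y = [22/35, -44/35]
P' = (I − K·H)·P̄ = [871/280 -103/70; -103/70 33/35]

x' = [22/35, -44/35]
P' = [871/280 -103/70; -103/70 33/35]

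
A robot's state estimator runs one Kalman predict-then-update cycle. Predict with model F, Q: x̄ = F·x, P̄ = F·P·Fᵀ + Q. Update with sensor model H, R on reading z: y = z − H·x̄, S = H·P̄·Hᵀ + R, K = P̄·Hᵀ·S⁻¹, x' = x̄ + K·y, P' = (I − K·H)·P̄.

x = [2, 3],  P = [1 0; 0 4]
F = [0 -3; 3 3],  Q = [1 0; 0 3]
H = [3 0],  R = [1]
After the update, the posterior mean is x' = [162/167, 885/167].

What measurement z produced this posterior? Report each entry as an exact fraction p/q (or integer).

x̄ = F·x = [-9, 15]
P̄ = F·P·Fᵀ + Q = [37 -36; -36 48]
S = H·P̄·Hᵀ + R = [334]
K = P̄·Hᵀ·S⁻¹ = [111/334; -54/167]
x' − x̄ = [1665/167, -1620/167] = K·y
y = (KᵀK)⁻¹·Kᵀ·(x' − x̄) = [30]
z = y + H·x̄ = [30] + [-27] = [3]

z = [3]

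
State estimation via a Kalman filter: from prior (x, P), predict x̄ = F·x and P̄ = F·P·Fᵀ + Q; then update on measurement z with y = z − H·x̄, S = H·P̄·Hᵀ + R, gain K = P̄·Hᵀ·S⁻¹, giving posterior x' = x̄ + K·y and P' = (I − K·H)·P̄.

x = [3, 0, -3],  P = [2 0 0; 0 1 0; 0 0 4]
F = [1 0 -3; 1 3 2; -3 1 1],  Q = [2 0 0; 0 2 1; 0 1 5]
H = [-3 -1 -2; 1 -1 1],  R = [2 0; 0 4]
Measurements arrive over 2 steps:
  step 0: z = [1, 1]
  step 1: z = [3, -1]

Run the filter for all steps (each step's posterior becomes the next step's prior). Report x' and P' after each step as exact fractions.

step 0: x̄ = F·x = [12, -3, -12]
step 0: P̄ = F·P·Fᵀ + Q = [40 -22 -18; -22 29 6; -18 6 28]
step 0: y = z − H·x̄ = [10, -2]
step 0: S = H·P̄·Hᵀ + R = [179 -95; -95 97]
step 0: K = P̄·Hᵀ·S⁻¹ = [-917/4169 993/4169; -925/4169 -2840/4169; -18/379 -2/379]
step 0: x' = x̄ + K·y = [38872/4169, -16077/4169, -4724/379]
step 0: P' = (I − K·H)·P̄ = [66214/4169 -24108/4169 -7850/379; -24108/4169 16226/4169 2634/379; -7850/379 2634/379 10476/379]
step 1: x̄ = F·x = [194764/4169, -113287/4169, -16787/379]
step 1: P̄ = F·P·Fᵀ + Q = [1629776/4169 -871942/4169 -138080/379; -871942/4169 539170/4169 77651/379; -138080/379 77651/379 133539/379]
step 1: y = z − H·x̄ = [114198/4169, -127563/4169]
step 1: S = H·P̄·Hᵀ + R = [1049640/4169 -583339/4169; -583339/4169 652353/4169]
step 1: K = P̄·Hᵀ·S⁻¹ = [-15767384/82622071 110379474/82622071; -20294423/82622071 -88686606/82622071; -6860395/82622071 -120642569/82622071]
step 1: x' = x̄ + K·y = [50579150/82622071, -87421337/82622071, -156070790/82622071]
step 1: P' = (I − K·H)·P̄ = [2572364500/82622071 -1141288508/82622071 -3272135112/82622071; -1141288508/82622071 630456734/82622071 1416998818/82622071; -3272135112/82622071 1416998818/82622071 4206563654/82622071]

step 0: x' = [38872/4169, -16077/4169, -4724/379], P' = [66214/4169 -24108/4169 -7850/379; -24108/4169 16226/4169 2634/379; -7850/379 2634/379 10476/379]
step 1: x' = [50579150/82622071, -87421337/82622071, -156070790/82622071], P' = [2572364500/82622071 -1141288508/82622071 -3272135112/82622071; -1141288508/82622071 630456734/82622071 1416998818/82622071; -3272135112/82622071 1416998818/82622071 4206563654/82622071]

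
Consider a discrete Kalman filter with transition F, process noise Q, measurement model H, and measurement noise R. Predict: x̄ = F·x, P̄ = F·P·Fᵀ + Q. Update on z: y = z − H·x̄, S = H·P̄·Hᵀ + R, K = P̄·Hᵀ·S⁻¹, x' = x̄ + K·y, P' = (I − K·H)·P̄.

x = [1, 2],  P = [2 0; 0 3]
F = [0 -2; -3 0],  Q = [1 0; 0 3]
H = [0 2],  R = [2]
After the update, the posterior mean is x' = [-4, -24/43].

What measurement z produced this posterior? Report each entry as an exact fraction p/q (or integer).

x̄ = F·x = [-4, -3]
P̄ = F·P·Fᵀ + Q = [13 0; 0 21]
S = H·P̄·Hᵀ + R = [86]
K = P̄·Hᵀ·S⁻¹ = [0; 21/43]
x' − x̄ = [0, 105/43] = K·y
y = (KᵀK)⁻¹·Kᵀ·(x' − x̄) = [5]
z = y + H·x̄ = [5] + [-6] = [-1]

z = [-1]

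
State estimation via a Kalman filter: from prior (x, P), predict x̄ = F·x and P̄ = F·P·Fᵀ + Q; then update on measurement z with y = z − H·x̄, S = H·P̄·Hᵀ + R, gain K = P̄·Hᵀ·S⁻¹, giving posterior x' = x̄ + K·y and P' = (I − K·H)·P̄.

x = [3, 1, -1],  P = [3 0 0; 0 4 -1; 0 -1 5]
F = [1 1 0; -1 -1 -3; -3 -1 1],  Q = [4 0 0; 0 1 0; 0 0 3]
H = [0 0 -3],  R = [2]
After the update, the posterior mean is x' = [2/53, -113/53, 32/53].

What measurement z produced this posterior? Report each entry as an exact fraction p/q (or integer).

z = [-2]

x̄ = F·x = [4, -1, -11]
P̄ = F·P·Fᵀ + Q = [11 -4 -14; -4 47 -4; -14 -4 41]
S = H·P̄·Hᵀ + R = [371]
K = P̄·Hᵀ·S⁻¹ = [6/53; 12/371; -123/371]
x' − x̄ = [-210/53, -60/53, 615/53] = K·y
y = (KᵀK)⁻¹·Kᵀ·(x' − x̄) = [-35]
z = y + H·x̄ = [-35] + [33] = [-2]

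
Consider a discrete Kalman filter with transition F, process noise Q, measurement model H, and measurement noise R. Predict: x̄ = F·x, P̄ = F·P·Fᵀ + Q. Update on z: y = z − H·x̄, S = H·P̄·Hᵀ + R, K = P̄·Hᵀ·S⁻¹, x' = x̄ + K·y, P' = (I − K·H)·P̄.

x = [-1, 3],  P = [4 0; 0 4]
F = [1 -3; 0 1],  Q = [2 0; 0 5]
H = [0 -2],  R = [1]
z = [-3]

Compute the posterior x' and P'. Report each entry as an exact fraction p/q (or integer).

x̄ = F·x = [-10, 3]
P̄ = F·P·Fᵀ + Q = [42 -12; -12 9]
y = z − H·x̄ = [3]
S = H·P̄·Hᵀ + R = [37]
K = P̄·Hᵀ·S⁻¹ = [24/37; -18/37]
x' = x̄ + K·y = [-298/37, 57/37]
P' = (I − K·H)·P̄ = [978/37 -12/37; -12/37 9/37]

x' = [-298/37, 57/37]
P' = [978/37 -12/37; -12/37 9/37]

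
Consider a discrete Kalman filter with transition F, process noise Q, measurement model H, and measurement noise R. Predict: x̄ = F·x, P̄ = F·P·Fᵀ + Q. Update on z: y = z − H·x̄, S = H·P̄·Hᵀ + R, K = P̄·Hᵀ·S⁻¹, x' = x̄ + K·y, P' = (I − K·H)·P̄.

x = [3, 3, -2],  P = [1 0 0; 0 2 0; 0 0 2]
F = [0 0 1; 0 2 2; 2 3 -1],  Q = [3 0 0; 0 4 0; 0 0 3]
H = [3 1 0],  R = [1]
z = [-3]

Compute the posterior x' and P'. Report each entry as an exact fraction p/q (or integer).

x' = [-161/90, 106/45, 766/45]
P' = [89/90 -124/45 -109/45; -124/45 388/45 328/45; -109/45 328/45 1213/45]

x̄ = F·x = [-2, 2, 17]
P̄ = F·P·Fᵀ + Q = [5 4 -2; 4 20 8; -2 8 27]
y = z − H·x̄ = [1]
S = H·P̄·Hᵀ + R = [90]
K = P̄·Hᵀ·S⁻¹ = [19/90; 16/45; 1/45]
x' = x̄ + K·y = [-161/90, 106/45, 766/45]
P' = (I − K·H)·P̄ = [89/90 -124/45 -109/45; -124/45 388/45 328/45; -109/45 328/45 1213/45]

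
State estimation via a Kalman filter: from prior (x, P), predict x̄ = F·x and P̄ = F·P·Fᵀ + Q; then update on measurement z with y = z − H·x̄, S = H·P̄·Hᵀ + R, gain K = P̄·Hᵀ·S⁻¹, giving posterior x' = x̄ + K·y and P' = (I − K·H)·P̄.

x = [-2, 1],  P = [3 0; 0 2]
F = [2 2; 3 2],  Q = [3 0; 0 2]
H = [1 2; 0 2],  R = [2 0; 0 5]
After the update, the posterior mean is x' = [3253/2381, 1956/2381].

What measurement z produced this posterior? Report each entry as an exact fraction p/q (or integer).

x̄ = F·x = [-2, -4]
P̄ = F·P·Fᵀ + Q = [23 26; 26 37]
S = H·P̄·Hᵀ + R = [277 200; 200 153]
K = P̄·Hᵀ·S⁻¹ = [1075/2381 -596/2381; 500/2381 498/2381]
x' − x̄ = [8015/2381, 11480/2381] = K·y
y = (KᵀK)⁻¹·Kᵀ·(x' − x̄) = [13, 10]
z = y + H·x̄ = [13, 10] + [-10, -8] = [3, 2]

z = [3, 2]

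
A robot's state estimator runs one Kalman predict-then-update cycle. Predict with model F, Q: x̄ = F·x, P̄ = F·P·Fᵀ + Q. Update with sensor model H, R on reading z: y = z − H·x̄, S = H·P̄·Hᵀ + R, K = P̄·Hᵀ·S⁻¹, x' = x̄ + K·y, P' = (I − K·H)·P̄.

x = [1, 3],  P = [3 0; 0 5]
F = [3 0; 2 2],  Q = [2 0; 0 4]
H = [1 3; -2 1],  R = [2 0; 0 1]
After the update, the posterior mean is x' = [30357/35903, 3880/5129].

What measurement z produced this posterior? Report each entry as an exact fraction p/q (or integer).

x̄ = F·x = [3, 8]
P̄ = F·P·Fᵀ + Q = [29 18; 18 36]
S = H·P̄·Hᵀ + R = [463 -40; -40 81]
K = P̄·Hᵀ·S⁻¹ = [5123/35903 -15200/35903; 1458/5129 720/5129]
x' − x̄ = [-77352/35903, -37152/5129] = K·y
y = (KᵀK)⁻¹·Kᵀ·(x' − x̄) = [-24, -3]
z = y + H·x̄ = [-24, -3] + [27, 2] = [3, -1]

z = [3, -1]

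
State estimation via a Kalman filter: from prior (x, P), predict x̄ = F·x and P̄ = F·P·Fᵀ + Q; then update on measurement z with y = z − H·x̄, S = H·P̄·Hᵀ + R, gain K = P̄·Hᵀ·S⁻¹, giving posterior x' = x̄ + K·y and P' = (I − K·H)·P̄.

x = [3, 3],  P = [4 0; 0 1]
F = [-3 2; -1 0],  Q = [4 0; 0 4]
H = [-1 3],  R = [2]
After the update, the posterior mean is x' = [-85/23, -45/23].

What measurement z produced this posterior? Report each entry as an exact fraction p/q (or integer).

x̄ = F·x = [-3, -3]
P̄ = F·P·Fᵀ + Q = [44 12; 12 8]
S = H·P̄·Hᵀ + R = [46]
K = P̄·Hᵀ·S⁻¹ = [-4/23; 6/23]
x' − x̄ = [-16/23, 24/23] = K·y
y = (KᵀK)⁻¹·Kᵀ·(x' − x̄) = [4]
z = y + H·x̄ = [4] + [-6] = [-2]

z = [-2]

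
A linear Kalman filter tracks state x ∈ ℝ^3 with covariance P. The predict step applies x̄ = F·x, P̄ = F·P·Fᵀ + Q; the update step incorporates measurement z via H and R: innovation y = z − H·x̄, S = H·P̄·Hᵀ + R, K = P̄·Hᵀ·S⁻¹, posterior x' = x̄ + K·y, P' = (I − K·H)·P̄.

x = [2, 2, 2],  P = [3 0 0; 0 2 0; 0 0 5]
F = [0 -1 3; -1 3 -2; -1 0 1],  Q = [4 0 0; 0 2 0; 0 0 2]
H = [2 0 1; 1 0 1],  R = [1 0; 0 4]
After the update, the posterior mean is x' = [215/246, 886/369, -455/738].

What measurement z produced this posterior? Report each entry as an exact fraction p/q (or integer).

x̄ = F·x = [4, 0, 0]
P̄ = F·P·Fᵀ + Q = [51 -36 15; -36 43 -7; 15 -7 10]
S = H·P̄·Hᵀ + R = [275 157; 157 95]
K = P̄·Hᵀ·S⁻¹ = [251/492 -73/492; -377/738 289/738; -125/1476 595/1476]
x' − x̄ = [-769/246, 886/369, -455/738] = K·y
y = (KᵀK)⁻¹·Kᵀ·(x' − x̄) = [-7, -3]
z = y + H·x̄ = [-7, -3] + [8, 4] = [1, 1]

z = [1, 1]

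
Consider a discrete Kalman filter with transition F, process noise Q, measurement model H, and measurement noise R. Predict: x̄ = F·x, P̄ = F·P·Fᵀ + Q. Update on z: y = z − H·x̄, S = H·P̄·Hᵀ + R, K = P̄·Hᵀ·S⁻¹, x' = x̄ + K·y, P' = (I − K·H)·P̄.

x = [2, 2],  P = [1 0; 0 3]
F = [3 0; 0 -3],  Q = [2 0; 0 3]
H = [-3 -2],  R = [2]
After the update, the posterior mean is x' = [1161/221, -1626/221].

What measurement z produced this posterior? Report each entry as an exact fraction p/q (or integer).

z = [-1]

x̄ = F·x = [6, -6]
P̄ = F·P·Fᵀ + Q = [11 0; 0 30]
S = H·P̄·Hᵀ + R = [221]
K = P̄·Hᵀ·S⁻¹ = [-33/221; -60/221]
x' − x̄ = [-165/221, -300/221] = K·y
y = (KᵀK)⁻¹·Kᵀ·(x' − x̄) = [5]
z = y + H·x̄ = [5] + [-6] = [-1]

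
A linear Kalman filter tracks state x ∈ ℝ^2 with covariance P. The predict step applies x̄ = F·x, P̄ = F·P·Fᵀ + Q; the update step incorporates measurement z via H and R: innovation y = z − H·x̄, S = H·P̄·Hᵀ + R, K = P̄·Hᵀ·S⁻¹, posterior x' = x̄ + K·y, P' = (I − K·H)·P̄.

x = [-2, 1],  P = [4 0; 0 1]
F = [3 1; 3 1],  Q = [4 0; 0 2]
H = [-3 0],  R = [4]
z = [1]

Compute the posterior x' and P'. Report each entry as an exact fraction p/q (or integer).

x̄ = F·x = [-5, -5]
P̄ = F·P·Fᵀ + Q = [41 37; 37 39]
y = z − H·x̄ = [-14]
S = H·P̄·Hᵀ + R = [373]
K = P̄·Hᵀ·S⁻¹ = [-123/373; -111/373]
x' = x̄ + K·y = [-143/373, -311/373]
P' = (I − K·H)·P̄ = [164/373 148/373; 148/373 2226/373]

x' = [-143/373, -311/373]
P' = [164/373 148/373; 148/373 2226/373]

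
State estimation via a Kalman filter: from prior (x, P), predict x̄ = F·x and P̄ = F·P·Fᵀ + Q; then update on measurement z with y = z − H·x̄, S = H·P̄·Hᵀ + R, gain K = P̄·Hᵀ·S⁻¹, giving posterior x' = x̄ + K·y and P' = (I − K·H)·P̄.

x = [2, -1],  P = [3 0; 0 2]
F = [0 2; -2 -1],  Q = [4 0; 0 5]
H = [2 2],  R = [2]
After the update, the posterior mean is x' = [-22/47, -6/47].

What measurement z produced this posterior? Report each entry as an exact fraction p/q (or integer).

x̄ = F·x = [-2, -3]
P̄ = F·P·Fᵀ + Q = [12 -4; -4 19]
S = H·P̄·Hᵀ + R = [94]
K = P̄·Hᵀ·S⁻¹ = [8/47; 15/47]
x' − x̄ = [72/47, 135/47] = K·y
y = (KᵀK)⁻¹·Kᵀ·(x' − x̄) = [9]
z = y + H·x̄ = [9] + [-10] = [-1]

z = [-1]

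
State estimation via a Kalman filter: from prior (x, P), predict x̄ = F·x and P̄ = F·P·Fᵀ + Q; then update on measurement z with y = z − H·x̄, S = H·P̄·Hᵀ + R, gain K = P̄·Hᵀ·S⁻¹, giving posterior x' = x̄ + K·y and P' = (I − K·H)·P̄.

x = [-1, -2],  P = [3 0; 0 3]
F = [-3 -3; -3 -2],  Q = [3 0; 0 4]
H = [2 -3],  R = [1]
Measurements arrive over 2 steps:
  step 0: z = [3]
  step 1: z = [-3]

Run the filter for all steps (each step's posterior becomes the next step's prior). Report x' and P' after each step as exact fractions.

step 0: x' = [279/38, 149/38], P' = [3891/76 2601/76; 2601/76 1747/76]
step 1: x' = [141720/38743, 132589/38743], P' = [5629575/38743 3772374/38743; 3772374/38743 2532095/38743]

step 0: x̄ = F·x = [9, 7]
step 0: P̄ = F·P·Fᵀ + Q = [57 45; 45 43]
step 0: y = z − H·x̄ = [6]
step 0: S = H·P̄·Hᵀ + R = [76]
step 0: K = P̄·Hᵀ·S⁻¹ = [-21/76; -39/76]
step 0: x' = x̄ + K·y = [279/38, 149/38]
step 0: P' = (I − K·H)·P̄ = [3891/76 2601/76; 2601/76 1747/76]
step 1: x̄ = F·x = [-642/19, -1135/38]
step 1: P̄ = F·P·Fᵀ + Q = [24447/19 21129/19; 21129/19 73523/76]
step 1: y = z − H·x̄ = [-951/38]
step 1: S = H·P̄·Hᵀ + R = [38743/76]
step 1: K = P̄·Hᵀ·S⁻¹ = [-57972/38743; -51537/38743]
step 1: x' = x̄ + K·y = [141720/38743, 132589/38743]
step 1: P' = (I − K·H)·P̄ = [5629575/38743 3772374/38743; 3772374/38743 2532095/38743]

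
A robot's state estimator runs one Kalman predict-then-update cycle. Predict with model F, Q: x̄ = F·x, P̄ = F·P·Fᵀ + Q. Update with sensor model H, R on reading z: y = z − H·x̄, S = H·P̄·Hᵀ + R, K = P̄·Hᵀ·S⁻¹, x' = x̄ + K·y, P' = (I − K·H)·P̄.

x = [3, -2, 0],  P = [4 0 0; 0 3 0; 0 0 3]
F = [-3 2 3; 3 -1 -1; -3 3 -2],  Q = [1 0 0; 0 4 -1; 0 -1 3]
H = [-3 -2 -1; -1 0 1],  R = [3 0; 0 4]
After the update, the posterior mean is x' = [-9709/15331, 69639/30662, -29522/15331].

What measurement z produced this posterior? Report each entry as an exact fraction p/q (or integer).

z = [-1, -1]

x̄ = F·x = [-13, 11, -15]
P̄ = F·P·Fᵀ + Q = [76 -51 36; -51 46 -40; 36 -40 78]
S = H·P̄·Hᵀ + R = [393 56; 56 86]
K = P̄·Hᵀ·S⁻¹ = [-5846/15331 -3324/15331; 4035/15331 -1333/30662; -5734/15331 11221/15331]
x' − x̄ = [189594/15331, -267643/30662, 200443/15331] = K·y
y = (KᵀK)⁻¹·Kᵀ·(x' − x̄) = [-33, 1]
z = y + H·x̄ = [-33, 1] + [32, -2] = [-1, -1]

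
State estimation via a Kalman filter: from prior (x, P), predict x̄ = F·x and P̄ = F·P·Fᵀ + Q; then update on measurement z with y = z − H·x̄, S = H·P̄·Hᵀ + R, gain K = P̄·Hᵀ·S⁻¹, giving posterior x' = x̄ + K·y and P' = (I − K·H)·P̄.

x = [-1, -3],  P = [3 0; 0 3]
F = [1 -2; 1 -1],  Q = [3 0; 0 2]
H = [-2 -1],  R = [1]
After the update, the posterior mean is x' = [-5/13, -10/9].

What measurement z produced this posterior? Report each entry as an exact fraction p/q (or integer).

z = [2]

x̄ = F·x = [5, 2]
P̄ = F·P·Fᵀ + Q = [18 9; 9 8]
S = H·P̄·Hᵀ + R = [117]
K = P̄·Hᵀ·S⁻¹ = [-5/13; -2/9]
x' − x̄ = [-70/13, -28/9] = K·y
y = (KᵀK)⁻¹·Kᵀ·(x' − x̄) = [14]
z = y + H·x̄ = [14] + [-12] = [2]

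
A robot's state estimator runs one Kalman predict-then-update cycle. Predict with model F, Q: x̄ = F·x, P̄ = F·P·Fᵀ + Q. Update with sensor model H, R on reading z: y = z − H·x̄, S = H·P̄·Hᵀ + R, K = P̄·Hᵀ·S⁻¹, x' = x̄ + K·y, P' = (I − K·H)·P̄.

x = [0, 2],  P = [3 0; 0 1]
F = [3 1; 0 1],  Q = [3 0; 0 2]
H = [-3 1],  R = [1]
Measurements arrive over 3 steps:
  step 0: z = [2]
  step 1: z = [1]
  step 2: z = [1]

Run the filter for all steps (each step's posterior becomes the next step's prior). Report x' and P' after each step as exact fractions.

step 0: x' = [2/277, 2], P' = [123/277 1; 1 3]
step 1: x' = [1637/10523, 44899/31569], P' = [5538/10523 12737/10523; 12737/10523 111032/31569]
step 2: x' = [-15313/257033, 1605969/2056264], P' = [137271/257033 632635/514066; 632635/514066 14680415/4112528]

step 0: x̄ = F·x = [2, 2]
step 0: P̄ = F·P·Fᵀ + Q = [31 1; 1 3]
step 0: y = z − H·x̄ = [6]
step 0: S = H·P̄·Hᵀ + R = [277]
step 0: K = P̄·Hᵀ·S⁻¹ = [-92/277; 0]
step 0: x' = x̄ + K·y = [2/277, 2]
step 0: P' = (I − K·H)·P̄ = [123/277 1; 1 3]
step 1: x̄ = F·x = [560/277, 2]
step 1: P̄ = F·P·Fᵀ + Q = [4431/277 6; 6 5]
step 1: y = z − H·x̄ = [1403/277]
step 1: S = H·P̄·Hᵀ + R = [31569/277]
step 1: K = P̄·Hᵀ·S⁻¹ = [-3877/10523; -3601/31569]
step 1: x' = x̄ + K·y = [1637/10523, 44899/31569]
step 1: P' = (I − K·H)·P̄ = [5538/10523 12737/10523; 12737/10523 111032/31569]
step 2: x̄ = F·x = [59632/31569, 44899/31569]
step 2: P̄ = F·P·Fᵀ + Q = [584531/31569 225665/31569; 225665/31569 174170/31569]
step 2: y = z − H·x̄ = [165566/31569]
step 2: S = H·P̄·Hᵀ + R = [4112528/31569]
step 2: K = P̄·Hᵀ·S⁻¹ = [-190991/514066; -502825/4112528]
step 2: x' = x̄ + K·y = [-15313/257033, 1605969/2056264]
step 2: P' = (I − K·H)·P̄ = [137271/257033 632635/514066; 632635/514066 14680415/4112528]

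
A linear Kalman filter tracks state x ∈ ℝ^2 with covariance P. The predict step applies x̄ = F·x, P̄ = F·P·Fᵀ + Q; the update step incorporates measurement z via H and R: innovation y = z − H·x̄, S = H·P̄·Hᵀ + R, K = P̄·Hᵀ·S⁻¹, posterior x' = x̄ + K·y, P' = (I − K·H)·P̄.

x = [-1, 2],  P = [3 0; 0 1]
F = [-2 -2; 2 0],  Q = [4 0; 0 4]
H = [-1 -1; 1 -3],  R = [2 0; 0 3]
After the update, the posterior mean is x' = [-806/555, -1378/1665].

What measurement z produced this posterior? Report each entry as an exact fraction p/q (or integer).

z = [2, 1]

x̄ = F·x = [-2, -2]
P̄ = F·P·Fᵀ + Q = [20 -12; -12 16]
S = H·P̄·Hᵀ + R = [14 4; 4 239]
K = P̄·Hᵀ·S⁻¹ = [-356/555 136/555; -358/1665 -412/1665]
x' − x̄ = [304/555, 1952/1665] = K·y
y = (KᵀK)⁻¹·Kᵀ·(x' − x̄) = [-2, -3]
z = y + H·x̄ = [-2, -3] + [4, 4] = [2, 1]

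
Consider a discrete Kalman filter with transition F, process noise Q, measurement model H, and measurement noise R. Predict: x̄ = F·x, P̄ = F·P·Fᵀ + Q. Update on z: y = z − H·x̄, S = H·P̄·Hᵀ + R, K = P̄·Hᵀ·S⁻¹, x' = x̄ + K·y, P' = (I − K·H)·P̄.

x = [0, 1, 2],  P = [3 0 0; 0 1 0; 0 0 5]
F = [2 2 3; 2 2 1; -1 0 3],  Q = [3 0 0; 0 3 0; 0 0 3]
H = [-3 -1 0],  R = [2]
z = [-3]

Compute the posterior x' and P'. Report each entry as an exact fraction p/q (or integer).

x̄ = F·x = [8, 4, 6]
P̄ = F·P·Fᵀ + Q = [64 31 39; 31 24 9; 39 9 51]
y = z − H·x̄ = [25]
S = H·P̄·Hᵀ + R = [788]
K = P̄·Hᵀ·S⁻¹ = [-223/788; -117/788; -63/394]
x' = x̄ + K·y = [729/788, 227/788, 789/394]
P' = (I − K·H)·P̄ = [703/788 -1663/788 1317/394; -1663/788 5223/788 -3825/394; 1317/394 -3825/394 6078/197]

x' = [729/788, 227/788, 789/394]
P' = [703/788 -1663/788 1317/394; -1663/788 5223/788 -3825/394; 1317/394 -3825/394 6078/197]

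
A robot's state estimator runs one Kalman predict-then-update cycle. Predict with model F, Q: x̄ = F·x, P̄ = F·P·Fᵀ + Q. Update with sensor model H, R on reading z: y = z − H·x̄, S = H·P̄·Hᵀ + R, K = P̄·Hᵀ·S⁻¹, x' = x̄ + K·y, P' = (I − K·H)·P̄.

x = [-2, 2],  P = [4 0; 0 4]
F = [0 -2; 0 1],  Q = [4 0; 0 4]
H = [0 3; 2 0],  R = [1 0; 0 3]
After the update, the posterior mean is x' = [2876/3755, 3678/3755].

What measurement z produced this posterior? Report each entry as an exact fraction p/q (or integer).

z = [3, 2]

x̄ = F·x = [-4, 2]
P̄ = F·P·Fᵀ + Q = [20 -8; -8 8]
S = H·P̄·Hᵀ + R = [73 -48; -48 83]
K = P̄·Hᵀ·S⁻¹ = [-72/3755 1768/3755; 1224/3755 -16/3755]
x' − x̄ = [17896/3755, -3832/3755] = K·y
y = (KᵀK)⁻¹·Kᵀ·(x' − x̄) = [-3, 10]
z = y + H·x̄ = [-3, 10] + [6, -8] = [3, 2]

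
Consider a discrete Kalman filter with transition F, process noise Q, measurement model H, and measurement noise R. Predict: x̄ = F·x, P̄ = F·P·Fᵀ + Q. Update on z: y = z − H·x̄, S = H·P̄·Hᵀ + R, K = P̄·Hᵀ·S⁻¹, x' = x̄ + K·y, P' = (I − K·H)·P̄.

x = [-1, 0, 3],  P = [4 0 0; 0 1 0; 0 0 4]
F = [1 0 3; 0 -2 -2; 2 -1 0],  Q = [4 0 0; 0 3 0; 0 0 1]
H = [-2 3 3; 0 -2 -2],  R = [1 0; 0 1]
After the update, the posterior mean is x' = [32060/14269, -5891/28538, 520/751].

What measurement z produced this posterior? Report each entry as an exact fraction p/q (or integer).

x̄ = F·x = [8, -6, -2]
P̄ = F·P·Fᵀ + Q = [44 -24 8; -24 23 2; 8 2 18]
S = H·P̄·Hᵀ + R = [774 -334; -334 181]
K = P̄·Hᵀ·S⁻¹ = [-6964/14269 -10328/14269; 5563/28538 1191/14269; -142/751 -428/751]
x' − x̄ = [-82092/14269, 165337/28538, 2022/751] = K·y
y = (KᵀK)⁻¹·Kᵀ·(x' − x̄) = [37, -17]
z = y + H·x̄ = [37, -17] + [-40, 16] = [-3, -1]

z = [-3, -1]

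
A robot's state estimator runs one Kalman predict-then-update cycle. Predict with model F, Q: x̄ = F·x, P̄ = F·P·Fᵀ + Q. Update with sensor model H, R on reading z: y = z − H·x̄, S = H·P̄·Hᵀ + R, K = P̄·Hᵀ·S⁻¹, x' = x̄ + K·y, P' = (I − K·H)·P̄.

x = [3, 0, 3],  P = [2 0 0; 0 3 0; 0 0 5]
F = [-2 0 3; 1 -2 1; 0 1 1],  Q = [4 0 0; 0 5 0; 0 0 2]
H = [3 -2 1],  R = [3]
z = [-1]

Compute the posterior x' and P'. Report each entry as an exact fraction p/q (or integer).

x' = [397/146, 440/73, 1695/584]
P' = [799/73 1131/73 -147/146; 1131/73 1720/73 41/73; -147/146 41/73 2591/584]

x̄ = F·x = [3, 6, 3]
P̄ = F·P·Fᵀ + Q = [57 11 15; 11 24 -1; 15 -1 10]
y = z − H·x̄ = [-1]
S = H·P̄·Hᵀ + R = [584]
K = P̄·Hᵀ·S⁻¹ = [41/146; -2/73; 57/584]
x' = x̄ + K·y = [397/146, 440/73, 1695/584]
P' = (I − K·H)·P̄ = [799/73 1131/73 -147/146; 1131/73 1720/73 41/73; -147/146 41/73 2591/584]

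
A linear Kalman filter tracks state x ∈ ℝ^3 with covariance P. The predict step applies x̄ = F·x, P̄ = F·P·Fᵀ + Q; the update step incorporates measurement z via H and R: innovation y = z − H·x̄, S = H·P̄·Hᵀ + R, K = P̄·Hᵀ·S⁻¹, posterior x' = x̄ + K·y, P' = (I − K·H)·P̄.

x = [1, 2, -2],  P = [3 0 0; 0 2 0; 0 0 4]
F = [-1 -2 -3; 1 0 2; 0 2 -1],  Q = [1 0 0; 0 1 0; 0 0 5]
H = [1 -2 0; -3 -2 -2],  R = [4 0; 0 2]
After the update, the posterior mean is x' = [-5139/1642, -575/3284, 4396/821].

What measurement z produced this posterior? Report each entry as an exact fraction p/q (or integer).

z = [-3, -1]

x̄ = F·x = [1, -3, 6]
P̄ = F·P·Fᵀ + Q = [48 -27 4; -27 20 -8; 4 -8 17]
S = H·P̄·Hᵀ + R = [240 -212; -212 242]
K = P̄·Hᵀ·S⁻¹ = [977/3284 -237/1642; -2065/6568 -131/3284; -95/821 -185/821]
x' − x̄ = [-6781/1642, 9277/3284, -530/821] = K·y
y = (KᵀK)⁻¹·Kᵀ·(x' − x̄) = [-10, 8]
z = y + H·x̄ = [-10, 8] + [7, -9] = [-3, -1]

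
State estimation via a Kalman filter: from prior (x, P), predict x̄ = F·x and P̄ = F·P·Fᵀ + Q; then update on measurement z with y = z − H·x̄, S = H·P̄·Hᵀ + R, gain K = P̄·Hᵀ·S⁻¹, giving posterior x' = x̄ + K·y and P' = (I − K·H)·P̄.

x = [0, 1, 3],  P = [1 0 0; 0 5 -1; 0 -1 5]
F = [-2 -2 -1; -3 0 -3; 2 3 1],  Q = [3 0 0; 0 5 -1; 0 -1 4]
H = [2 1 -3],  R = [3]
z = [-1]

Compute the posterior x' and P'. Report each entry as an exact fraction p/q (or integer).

x̄ = F·x = [-5, -9, 6]
P̄ = F·P·Fᵀ + Q = [28 15 -34; 15 59 -13; -34 -13 52]
y = z − H·x̄ = [36]
S = H·P̄·Hᵀ + R = [1188]
K = P̄·Hᵀ·S⁻¹ = [173/1188; 32/297; -79/396]
x' = x̄ + K·y = [8/33, -169/33, -13/11]
P' = (I − K·H)·P̄ = [3335/1188 -1081/297 203/396; -1081/297 13427/297 1241/99; 203/396 1241/99 623/132]

x' = [8/33, -169/33, -13/11]
P' = [3335/1188 -1081/297 203/396; -1081/297 13427/297 1241/99; 203/396 1241/99 623/132]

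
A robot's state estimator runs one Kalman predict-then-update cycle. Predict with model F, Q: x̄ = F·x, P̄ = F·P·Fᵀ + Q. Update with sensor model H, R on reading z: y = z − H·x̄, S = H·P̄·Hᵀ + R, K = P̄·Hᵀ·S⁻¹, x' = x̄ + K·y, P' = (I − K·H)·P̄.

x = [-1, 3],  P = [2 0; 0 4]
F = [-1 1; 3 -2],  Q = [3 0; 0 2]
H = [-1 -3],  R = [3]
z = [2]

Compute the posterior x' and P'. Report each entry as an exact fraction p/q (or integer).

x̄ = F·x = [4, -9]
P̄ = F·P·Fᵀ + Q = [9 -14; -14 36]
y = z − H·x̄ = [-21]
S = H·P̄·Hᵀ + R = [252]
K = P̄·Hᵀ·S⁻¹ = [11/84; -47/126]
x' = x̄ + K·y = [5/4, -7/6]
P' = (I − K·H)·P̄ = [131/28 -71/42; -71/42 59/63]

x' = [5/4, -7/6]
P' = [131/28 -71/42; -71/42 59/63]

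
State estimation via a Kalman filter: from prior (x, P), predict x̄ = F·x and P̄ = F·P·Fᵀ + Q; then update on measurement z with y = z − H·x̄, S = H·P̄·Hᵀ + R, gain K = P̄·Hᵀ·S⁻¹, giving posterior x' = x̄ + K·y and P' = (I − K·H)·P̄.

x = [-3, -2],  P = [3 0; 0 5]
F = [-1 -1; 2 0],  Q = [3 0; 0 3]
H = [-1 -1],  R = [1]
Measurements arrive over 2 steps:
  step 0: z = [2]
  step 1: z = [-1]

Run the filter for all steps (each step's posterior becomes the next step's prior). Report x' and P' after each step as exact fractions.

step 0: x̄ = F·x = [5, -6]
step 0: P̄ = F·P·Fᵀ + Q = [11 -6; -6 15]
step 0: y = z − H·x̄ = [1]
step 0: S = H·P̄·Hᵀ + R = [15]
step 0: K = P̄·Hᵀ·S⁻¹ = [-1/3; -3/5]
step 0: x' = x̄ + K·y = [14/3, -33/5]
step 0: P' = (I − K·H)·P̄ = [28/3 -9; -9 48/5]
step 1: x̄ = F·x = [29/15, 28/3]
step 1: P̄ = F·P·Fᵀ + Q = [59/15 -2/3; -2/3 121/3]
step 1: y = z − H·x̄ = [154/15]
step 1: S = H·P̄·Hᵀ + R = [659/15]
step 1: K = P̄·Hᵀ·S⁻¹ = [-49/659; -595/659]
step 1: x' = x̄ + K·y = [771/659, 42/659]
step 1: P' = (I − K·H)·P̄ = [2432/659 -2383/659; -2383/659 2978/659]

step 0: x' = [14/3, -33/5], P' = [28/3 -9; -9 48/5]
step 1: x' = [771/659, 42/659], P' = [2432/659 -2383/659; -2383/659 2978/659]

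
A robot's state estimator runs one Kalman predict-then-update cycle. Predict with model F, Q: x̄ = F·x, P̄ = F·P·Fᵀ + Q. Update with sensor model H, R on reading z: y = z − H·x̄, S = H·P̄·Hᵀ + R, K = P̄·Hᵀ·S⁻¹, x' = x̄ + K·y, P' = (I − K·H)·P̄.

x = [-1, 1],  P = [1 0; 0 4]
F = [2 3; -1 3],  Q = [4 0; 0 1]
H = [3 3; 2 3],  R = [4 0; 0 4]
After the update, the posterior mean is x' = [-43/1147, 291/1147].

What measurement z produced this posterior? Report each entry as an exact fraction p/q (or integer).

z = [2, -1]

x̄ = F·x = [1, 4]
P̄ = F·P·Fᵀ + Q = [44 34; 34 38]
S = H·P̄·Hᵀ + R = [1354 1116; 1116 930]
K = P̄·Hᵀ·S⁻¹ = [15/37 -971/3441; -6/37 1343/3441]
x' − x̄ = [-1190/1147, -4297/1147] = K·y
y = (KᵀK)⁻¹·Kᵀ·(x' − x̄) = [-13, -15]
z = y + H·x̄ = [-13, -15] + [15, 14] = [2, -1]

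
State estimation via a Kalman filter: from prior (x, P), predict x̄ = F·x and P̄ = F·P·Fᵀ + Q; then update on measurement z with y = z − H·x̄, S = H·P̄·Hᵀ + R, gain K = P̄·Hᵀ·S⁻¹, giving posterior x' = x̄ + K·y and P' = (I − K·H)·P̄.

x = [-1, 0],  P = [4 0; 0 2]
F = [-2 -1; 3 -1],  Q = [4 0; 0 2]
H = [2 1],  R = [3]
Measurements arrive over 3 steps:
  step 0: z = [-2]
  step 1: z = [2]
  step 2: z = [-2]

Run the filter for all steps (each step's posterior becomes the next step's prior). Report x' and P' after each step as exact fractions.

step 0: x̄ = F·x = [2, -3]
step 0: P̄ = F·P·Fᵀ + Q = [22 -22; -22 40]
step 0: y = z − H·x̄ = [-3]
step 0: S = H·P̄·Hᵀ + R = [43]
step 0: K = P̄·Hᵀ·S⁻¹ = [22/43; -4/43]
step 0: x' = x̄ + K·y = [20/43, -117/43]
step 0: P' = (I − K·H)·P̄ = [462/43 -858/43; -858/43 1704/43]
step 1: x̄ = F·x = [77/43, 177/43]
step 1: P̄ = F·P·Fᵀ + Q = [292/43 -210/43; -210/43 11096/43]
step 1: y = z − H·x̄ = [-245/43]
step 1: S = H·P̄·Hᵀ + R = [11553/43]
step 1: K = P̄·Hᵀ·S⁻¹ = [374/11553; 10676/11553]
step 1: x' = x̄ + K·y = [18557/11553, -13273/11553]
step 1: P' = (I − K·H)·P̄ = [75200/11553 -149278/11553; -149278/11553 330584/11553]
step 2: x̄ = F·x = [-7947/3851, 68944/11553]
step 2: P̄ = F·P·Fᵀ + Q = [26828/3851 9554/3851; 9554/3851 1926158/11553]
step 2: y = z − H·x̄ = [-44368/11553]
step 2: S = H·P̄·Hᵀ + R = [2397401/11553]
step 2: K = P̄·Hᵀ·S⁻¹ = [189630/2397401; 1983482/2397401]
step 2: x' = x̄ + K·y = [-5675577/2397401, 6689456/2397401]
step 2: P' = (I − K·H)·P̄ = [13588928/2397401 -26608966/2397401; -26608966/2397401 59168378/2397401]

step 0: x' = [20/43, -117/43], P' = [462/43 -858/43; -858/43 1704/43]
step 1: x' = [18557/11553, -13273/11553], P' = [75200/11553 -149278/11553; -149278/11553 330584/11553]
step 2: x' = [-5675577/2397401, 6689456/2397401], P' = [13588928/2397401 -26608966/2397401; -26608966/2397401 59168378/2397401]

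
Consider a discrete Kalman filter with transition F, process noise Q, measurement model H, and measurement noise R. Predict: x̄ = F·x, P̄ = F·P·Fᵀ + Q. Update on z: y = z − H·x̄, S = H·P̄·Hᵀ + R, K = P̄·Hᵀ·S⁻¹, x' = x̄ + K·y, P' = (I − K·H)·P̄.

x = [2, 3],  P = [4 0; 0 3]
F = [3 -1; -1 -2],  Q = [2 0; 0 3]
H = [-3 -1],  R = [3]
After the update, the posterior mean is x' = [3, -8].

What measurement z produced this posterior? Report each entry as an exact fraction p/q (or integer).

z = [-1]

x̄ = F·x = [3, -8]
P̄ = F·P·Fᵀ + Q = [41 -6; -6 19]
S = H·P̄·Hᵀ + R = [355]
K = P̄·Hᵀ·S⁻¹ = [-117/355; -1/355]
x' − x̄ = [0, 0] = K·y
y = (KᵀK)⁻¹·Kᵀ·(x' − x̄) = [0]
z = y + H·x̄ = [0] + [-1] = [-1]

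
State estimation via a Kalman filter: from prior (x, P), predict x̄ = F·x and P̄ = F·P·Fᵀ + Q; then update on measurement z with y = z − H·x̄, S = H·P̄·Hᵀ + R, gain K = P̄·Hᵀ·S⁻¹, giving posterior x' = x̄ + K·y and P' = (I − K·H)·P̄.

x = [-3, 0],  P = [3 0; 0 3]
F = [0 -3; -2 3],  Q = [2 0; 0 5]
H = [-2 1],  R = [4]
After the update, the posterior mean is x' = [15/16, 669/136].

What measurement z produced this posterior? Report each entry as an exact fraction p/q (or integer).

z = [3]

x̄ = F·x = [0, 6]
P̄ = F·P·Fᵀ + Q = [29 -27; -27 44]
S = H·P̄·Hᵀ + R = [272]
K = P̄·Hᵀ·S⁻¹ = [-5/16; 49/136]
x' − x̄ = [15/16, -147/136] = K·y
y = (KᵀK)⁻¹·Kᵀ·(x' − x̄) = [-3]
z = y + H·x̄ = [-3] + [6] = [3]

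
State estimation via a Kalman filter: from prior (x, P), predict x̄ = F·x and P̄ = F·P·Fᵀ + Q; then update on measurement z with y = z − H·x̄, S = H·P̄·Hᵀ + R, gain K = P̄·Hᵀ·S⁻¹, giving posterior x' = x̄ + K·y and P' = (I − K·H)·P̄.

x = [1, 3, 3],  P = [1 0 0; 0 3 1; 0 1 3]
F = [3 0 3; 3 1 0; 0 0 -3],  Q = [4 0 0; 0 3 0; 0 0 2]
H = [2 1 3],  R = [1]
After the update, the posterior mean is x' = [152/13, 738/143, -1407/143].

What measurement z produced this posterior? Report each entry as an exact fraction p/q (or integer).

z = [-1]

x̄ = F·x = [12, 6, -9]
P̄ = F·P·Fᵀ + Q = [40 12 -27; 12 15 -3; -27 -3 29]
S = H·P̄·Hᵀ + R = [143]
K = P̄·Hᵀ·S⁻¹ = [1/13; 30/143; 30/143]
x' − x̄ = [-4/13, -120/143, -120/143] = K·y
y = (KᵀK)⁻¹·Kᵀ·(x' − x̄) = [-4]
z = y + H·x̄ = [-4] + [3] = [-1]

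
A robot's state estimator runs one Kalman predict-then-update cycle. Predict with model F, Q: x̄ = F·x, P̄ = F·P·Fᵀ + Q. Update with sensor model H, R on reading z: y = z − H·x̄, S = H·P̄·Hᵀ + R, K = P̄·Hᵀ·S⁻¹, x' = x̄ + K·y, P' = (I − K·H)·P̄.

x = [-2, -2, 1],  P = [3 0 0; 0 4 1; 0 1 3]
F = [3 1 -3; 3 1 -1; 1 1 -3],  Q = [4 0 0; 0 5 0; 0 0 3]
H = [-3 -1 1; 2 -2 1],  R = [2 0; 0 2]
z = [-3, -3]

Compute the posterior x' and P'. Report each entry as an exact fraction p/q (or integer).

x̄ = F·x = [-11, -9, -7]
P̄ = F·P·Fᵀ + Q = [56 36 34; 36 37 18; 34 18 31]
y = z − H·x̄ = [-38, 8]
S = H·P̄·Hᵀ + R = [550 -175; -175 181]
K = P̄·Hᵀ·S⁻¹ = [-1188/4595 146/919; -6729/22975 -179/919; -5084/68925 763/2757]
x' = x̄ + K·y = [439/4595, 13127/22975, -45561/22975]
P' = (I − K·H)·P̄ = [268/919 2864/4595 4508/4595; 2864/4595 67092/22975 96594/22975; 4508/4595 96594/22975 482474/68925]

x' = [439/4595, 13127/22975, -45561/22975]
P' = [268/919 2864/4595 4508/4595; 2864/4595 67092/22975 96594/22975; 4508/4595 96594/22975 482474/68925]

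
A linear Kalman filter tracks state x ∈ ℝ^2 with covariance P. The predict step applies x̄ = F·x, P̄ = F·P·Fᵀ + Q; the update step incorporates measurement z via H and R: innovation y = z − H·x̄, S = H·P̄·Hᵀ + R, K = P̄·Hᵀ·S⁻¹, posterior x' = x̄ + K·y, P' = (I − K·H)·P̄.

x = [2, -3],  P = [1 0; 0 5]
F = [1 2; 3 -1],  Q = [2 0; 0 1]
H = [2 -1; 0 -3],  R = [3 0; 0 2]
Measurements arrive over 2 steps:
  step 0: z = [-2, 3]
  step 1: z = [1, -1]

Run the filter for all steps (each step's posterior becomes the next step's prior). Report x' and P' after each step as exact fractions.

step 0: x' = [-5076/3779, -3149/3779], P' = [8722/11337 1142/11337; 1142/11337 2458/11337]
step 1: x' = [726/5497, 1139/5497], P' = [2808196/4271169 61232/610167; 61232/610167 131470/610167]

step 0: x̄ = F·x = [-4, 9]
step 0: P̄ = F·P·Fᵀ + Q = [23 -7; -7 15]
step 0: y = z − H·x̄ = [15, 30]
step 0: S = H·P̄·Hᵀ + R = [138 87; 87 137]
step 0: K = P̄·Hᵀ·S⁻¹ = [5434/11337 -571/3779; -58/11337 -1229/3779]
step 0: x' = x̄ + K·y = [-5076/3779, -3149/3779]
step 0: P' = (I − K·H)·P̄ = [8722/11337 1142/11337; 1142/11337 2458/11337]
step 1: x̄ = F·x = [-11374/3779, -12079/3779]
step 1: P̄ = F·P·Fᵀ + Q = [45796/11337 26960/11337; 26960/11337 85441/11337]
step 1: y = z − H·x̄ = [14448/3779, -40016/3779]
step 1: S = H·P̄·Hᵀ + R = [64932/3779 31521/3779; 31521/3779 263881/3779]
step 1: K = P̄·Hᵀ·S⁻¹ = [1729256/4271169 -30616/203389; -3002/610167 -65735/203389]
step 1: x' = x̄ + K·y = [726/5497, 1139/5497]
step 1: P' = (I − K·H)·P̄ = [2808196/4271169 61232/610167; 61232/610167 131470/610167]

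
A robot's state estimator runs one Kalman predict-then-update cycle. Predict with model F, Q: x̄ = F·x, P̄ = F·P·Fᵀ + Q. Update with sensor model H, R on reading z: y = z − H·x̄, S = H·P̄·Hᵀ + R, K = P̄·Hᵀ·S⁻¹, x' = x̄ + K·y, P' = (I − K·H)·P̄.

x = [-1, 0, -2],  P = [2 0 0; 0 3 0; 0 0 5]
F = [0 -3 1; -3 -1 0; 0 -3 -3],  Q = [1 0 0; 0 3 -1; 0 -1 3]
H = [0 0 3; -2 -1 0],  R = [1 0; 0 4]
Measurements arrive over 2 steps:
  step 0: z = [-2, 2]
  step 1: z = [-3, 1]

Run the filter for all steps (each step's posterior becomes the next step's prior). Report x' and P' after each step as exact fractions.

step 0: x̄ = F·x = [-2, 3, 6]
step 0: P̄ = F·P·Fᵀ + Q = [33 9 12; 9 24 8; 12 8 75]
step 0: y = z − H·x̄ = [-20, 1]
step 0: S = H·P̄·Hᵀ + R = [676 -96; -96 196]
step 0: K = P̄·Hᵀ·S⁻¹ = [-9/7705 -11811/30820; 42/7705 -3261/15410; 10257/30820 -2/7705]
step 0: x' = x̄ + K·y = [-72731/30820, 41289/15410, -5057/7705]
step 0: P' = (I − K·H)·P̄ = [132531/30820 -108909/15410 -3/7705; -108909/15410 115431/7705 14/7705; -3/7705 14/7705 3419/30820]
step 1: x̄ = F·x = [-133981/15410, 27123/6164, -18705/3082]
step 1: P̄ = F·P·Fᵀ + Q = [4189419/30820 -57521/3082 829119/6164; -57521/3082 88011/6164 -60595/3082; 829119/6164 -60595/3082 855951/6164]
step 1: y = z − H·x̄ = [46869/3082, -369489/30820]
step 1: S = H·P̄·Hᵀ + R = [7709723/6164 -1152786/1541; -1152786/1541 15020171/30820]
step 1: K = P̄·Hᵀ·S⁻¹ = [893494515/6157114133 -1827387244/6157114133; -1418097510/6157114133 -1885561805/6157114133; 2032344483/6157114133 -30740960/6157114133]
step 1: x' = x̄ + K·y = [-18037027504/6157114133, 28132487247/6157114133, -6093128367/6157114133]
step 1: P' = (I − K·H)·P̄ = [13701540821/6157114133 -20093532666/6157114133 297831505/6157114133; -20093532666/6157114133 47729312552/6157114133 -472699170/6157114133; 297831505/6157114133 -472699170/6157114133 677448161/6157114133]

step 0: x' = [-72731/30820, 41289/15410, -5057/7705], P' = [132531/30820 -108909/15410 -3/7705; -108909/15410 115431/7705 14/7705; -3/7705 14/7705 3419/30820]
step 1: x' = [-18037027504/6157114133, 28132487247/6157114133, -6093128367/6157114133], P' = [13701540821/6157114133 -20093532666/6157114133 297831505/6157114133; -20093532666/6157114133 47729312552/6157114133 -472699170/6157114133; 297831505/6157114133 -472699170/6157114133 677448161/6157114133]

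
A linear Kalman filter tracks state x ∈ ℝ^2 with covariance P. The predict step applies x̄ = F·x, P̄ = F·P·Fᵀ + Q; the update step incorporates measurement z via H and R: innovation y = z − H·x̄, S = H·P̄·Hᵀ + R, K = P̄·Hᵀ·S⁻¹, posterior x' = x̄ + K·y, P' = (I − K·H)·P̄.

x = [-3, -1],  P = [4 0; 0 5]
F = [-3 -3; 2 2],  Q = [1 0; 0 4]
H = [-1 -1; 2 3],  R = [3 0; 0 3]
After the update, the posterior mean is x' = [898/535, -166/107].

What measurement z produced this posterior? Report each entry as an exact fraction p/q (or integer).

x̄ = F·x = [12, -8]
P̄ = F·P·Fᵀ + Q = [82 -54; -54 40]
S = H·P̄·Hᵀ + R = [17 -14; -14 43]
K = P̄·Hᵀ·S⁻¹ = [-1176/535 -358/535; 154/107 80/107]
x' − x̄ = [-5522/535, 690/107] = K·y
y = (KᵀK)⁻¹·Kᵀ·(x' − x̄) = [5, -1]
z = y + H·x̄ = [5, -1] + [-4, 0] = [1, -1]

z = [1, -1]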